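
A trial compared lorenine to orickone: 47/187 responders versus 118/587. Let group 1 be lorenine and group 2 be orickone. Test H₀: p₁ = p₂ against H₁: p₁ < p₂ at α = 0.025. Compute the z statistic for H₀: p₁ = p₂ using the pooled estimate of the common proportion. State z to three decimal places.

p̂₁ = 47/187 ≈ 0.25134, p̂₂ = 118/587 ≈ 0.20102.
Pooled p̂ = (47+118)/(187+587) = 165/774 = 0.21318.
SE = √(0.167733 × 0.00705117) = 0.03439.
z = (0.25134 − 0.20102)/0.03439 = 0.05032/0.03439 = 1.463.
p-value = P(Z < 1.463) ≈ 0.9283, so at α = 0.025 we fail to reject H₀.

z = 1.463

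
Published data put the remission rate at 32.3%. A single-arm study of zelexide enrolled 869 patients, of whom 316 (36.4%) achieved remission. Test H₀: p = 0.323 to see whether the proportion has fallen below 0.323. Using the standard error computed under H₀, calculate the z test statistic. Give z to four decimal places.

p̂ = 316/869 ≈ 0.363636.
SE = √(p₀(1−p₀)/n) = √(0.21867/869) = 0.015863.
z = (0.363636 − 0.323)/0.015863 = 0.040636/0.015863 = 2.5617.
p-value = P(Z < 2.562) ≈ 0.9948.

z = 2.5617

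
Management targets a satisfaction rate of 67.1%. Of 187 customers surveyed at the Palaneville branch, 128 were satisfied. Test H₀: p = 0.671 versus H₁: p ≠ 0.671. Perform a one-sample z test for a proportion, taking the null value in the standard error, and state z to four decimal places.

p̂ = 128/187 ≈ 0.684492.
SE = √(p₀(1−p₀)/n) = √(0.22076/187) = 0.034359.
z = (0.684492 − 0.671)/0.034359 = 0.013492/0.034359 = 0.3927.

z = 0.3927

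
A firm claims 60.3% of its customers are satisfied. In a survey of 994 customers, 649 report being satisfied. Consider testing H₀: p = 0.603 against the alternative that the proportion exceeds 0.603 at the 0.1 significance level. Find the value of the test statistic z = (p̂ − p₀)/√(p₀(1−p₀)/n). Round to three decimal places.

z = 3.217

p̂ = 649/994 ≈ 0.652918.
Under H₀, SE = √(0.603·0.397/994) = √(0.000240836) = 0.015519.
z = (0.652918 − 0.603)/0.015519 = 0.049918/0.015519 = 3.217.
p-value = P(Z > 3.217) ≈ 0.0006. With α = 0.1, reject H₀.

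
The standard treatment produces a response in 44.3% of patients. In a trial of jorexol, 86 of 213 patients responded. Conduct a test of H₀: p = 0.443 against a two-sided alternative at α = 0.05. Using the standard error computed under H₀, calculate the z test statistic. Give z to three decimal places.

p̂ = 86/213 = 0.40376.
Standard error under H₀: √(0.443×0.557/213) = 0.03404.
z = (0.40376 − 0.443)/0.03404 = -0.03924/0.03404 = -1.153.
p-value = 2·P(Z > 1.153) ≈ 0.2489. With α = 0.05, fail to reject H₀.

z = -1.153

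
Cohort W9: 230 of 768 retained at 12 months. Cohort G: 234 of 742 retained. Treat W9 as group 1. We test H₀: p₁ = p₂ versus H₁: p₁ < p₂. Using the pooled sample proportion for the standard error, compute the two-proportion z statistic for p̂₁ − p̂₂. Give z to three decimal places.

p̂₁ = 230/768 ≈ 0.29948, p̂₂ = 234/742 ≈ 0.31536.
Pooled p̂ = (230+234)/(768+742) = 464/1510 = 0.30728.
SE = √(0.212861 × 0.00264979) = 0.02375.
z = (0.29948 − 0.31536)/0.02375 = -0.01588/0.02375 = -0.669.
p-value = P(Z < -0.669) ≈ 0.2518.

z = -0.669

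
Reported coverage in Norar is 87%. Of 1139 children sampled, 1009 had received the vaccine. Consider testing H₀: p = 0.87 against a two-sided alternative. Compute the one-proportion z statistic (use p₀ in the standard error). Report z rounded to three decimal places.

z = 1.592

p̂ = 1009/1139 = 0.88586.
Standard error under H₀: √(0.87×0.13/1139) = 0.00996.
z = (0.88586 − 0.87)/0.00996 = 0.01586/0.00996 = 1.592.
p-value = 2·P(Z > 1.592) ≈ 0.1114.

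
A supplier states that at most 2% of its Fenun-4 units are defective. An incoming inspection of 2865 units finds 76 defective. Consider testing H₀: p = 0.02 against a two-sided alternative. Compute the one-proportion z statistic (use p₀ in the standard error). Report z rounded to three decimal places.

p̂ = 76/2865 = 0.026527.
Standard error under H₀: √(0.02×0.98/2865) = 0.002616.
z = (0.026527 − 0.02)/0.002616 = 0.006527/0.002616 = 2.495.

z = 2.495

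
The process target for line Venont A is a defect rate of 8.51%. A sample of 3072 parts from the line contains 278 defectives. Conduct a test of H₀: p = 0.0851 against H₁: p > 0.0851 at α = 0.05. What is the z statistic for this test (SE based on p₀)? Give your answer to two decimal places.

z = 1.07

p̂ = 278/3072 = 0.09049.
Standard error under H₀: √(0.0851×0.9149/3072) = 0.00503.
z = (0.09049 − 0.0851)/0.00503 = 0.00539/0.00503 = 1.07.
p-value = P(Z > 1.072) ≈ 0.1419; since p > α = 0.05, fail to reject H₀.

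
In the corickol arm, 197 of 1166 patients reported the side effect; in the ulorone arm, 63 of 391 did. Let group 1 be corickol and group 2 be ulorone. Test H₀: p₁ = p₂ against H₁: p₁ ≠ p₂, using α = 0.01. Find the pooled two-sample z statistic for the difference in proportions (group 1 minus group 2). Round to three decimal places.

z = 0.359

p̂₁ = 197/1166 ≈ 0.16895, p̂₂ = 63/391 ≈ 0.16113.
Pooled p̂ = (197+63)/(1166+391) = 260/1557 = 0.16699.
SE = √(0.139103 × 0.00341518) = 0.02180.
z = (0.16895 − 0.16113)/0.02180 = 0.00782/0.02180 = 0.359.
Two-sided p-value ≈ 2·Φ(−0.359) = 0.7195; since p > α = 0.01, fail to reject H₀.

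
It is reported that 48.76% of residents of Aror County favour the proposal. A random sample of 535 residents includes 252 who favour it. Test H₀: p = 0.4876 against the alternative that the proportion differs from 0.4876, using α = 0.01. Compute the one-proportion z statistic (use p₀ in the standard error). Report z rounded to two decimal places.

z = -0.77

p̂ = 252/535 = 0.4710.
Standard error under H₀: √(0.4876×0.5124/535) = 0.0216.
z = (0.4710 − 0.4876)/0.0216 = -0.0166/0.0216 = -0.77.
p-value = 2·P(Z > 0.767) ≈ 0.4432, so at α = 0.01 we fail to reject H₀.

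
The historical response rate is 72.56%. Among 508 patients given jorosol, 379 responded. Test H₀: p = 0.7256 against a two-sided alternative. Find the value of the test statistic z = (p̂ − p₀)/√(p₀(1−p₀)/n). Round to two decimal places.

p̂ = 379/508 = 0.74606.
Standard error under H₀: √(0.7256×0.2744/508) = 0.01980.
z = (0.74606 − 0.7256)/0.01980 = 0.02046/0.01980 = 1.03.

z = 1.03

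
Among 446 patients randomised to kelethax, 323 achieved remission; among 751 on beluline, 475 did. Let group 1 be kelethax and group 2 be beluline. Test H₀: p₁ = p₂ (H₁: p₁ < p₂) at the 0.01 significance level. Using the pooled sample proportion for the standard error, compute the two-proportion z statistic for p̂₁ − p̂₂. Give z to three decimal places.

z = 3.255

p̂₁ = 323/446 ≈ 0.72422, p̂₂ = 475/751 ≈ 0.63249.
Pooled p̂ = (323+475)/(446+751) = 798/1197 = 0.66667.
SE = √(0.222222 × 0.00357371) = 0.02818.
z = (0.72422 − 0.63249)/0.02818 = 0.09173/0.02818 = 3.255.
p-value = P(Z < 3.255) ≈ 0.9994. With α = 0.01, fail to reject H₀.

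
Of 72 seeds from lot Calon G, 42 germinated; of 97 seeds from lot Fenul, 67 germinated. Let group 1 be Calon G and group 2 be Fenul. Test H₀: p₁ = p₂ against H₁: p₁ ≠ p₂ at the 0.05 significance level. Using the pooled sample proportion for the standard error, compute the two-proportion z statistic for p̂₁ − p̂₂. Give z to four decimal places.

z = -1.4427

p̂₁ = 42/72 = 0.583333, p̂₂ = 67/97 = 0.690722.
Pooled p̂ = (42+67)/(72+97) = 109/169 = 0.644970.
SE = √(0.228984 × 0.0241982) = 0.074438.
z = (0.583333 − 0.690722)/0.074438 = -0.107389/0.074438 = -1.4427.
p-value = 2·P(Z > 1.443) ≈ 0.1491. With α = 0.05, fail to reject H₀.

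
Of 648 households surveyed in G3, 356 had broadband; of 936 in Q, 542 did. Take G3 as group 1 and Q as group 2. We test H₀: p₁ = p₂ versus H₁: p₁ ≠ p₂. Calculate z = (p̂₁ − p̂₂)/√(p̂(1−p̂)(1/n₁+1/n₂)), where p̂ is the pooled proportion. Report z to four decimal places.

z = -1.1720

p̂₁ = 356/648 ≈ 0.549383, p̂₂ = 542/936 ≈ 0.579060.
Pooled p̂ = (356+542)/(648+936) = 898/1584 = 0.566919.
SE = √(0.245522 × 0.00261159) = 0.025322.
z = (0.549383 − 0.579060)/0.025322 = -0.029677/0.025322 = -1.1720.
Two-sided p-value ≈ 2·Φ(−1.172) = 0.2412.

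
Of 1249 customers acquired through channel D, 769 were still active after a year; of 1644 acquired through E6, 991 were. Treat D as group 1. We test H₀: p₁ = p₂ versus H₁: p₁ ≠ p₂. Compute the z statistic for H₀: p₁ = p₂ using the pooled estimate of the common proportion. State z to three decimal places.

p̂₁ = 769/1249 = 0.61569, p̂₂ = 991/1644 = 0.60280.
Pooled p̂ = (769+991)/(1249+1644) = 1760/2893 = 0.60837.
SE = √(0.238257 × 0.00140891) = 0.01832.
z = (0.61569 − 0.60280)/0.01832 = 0.01289/0.01832 = 0.704.

z = 0.704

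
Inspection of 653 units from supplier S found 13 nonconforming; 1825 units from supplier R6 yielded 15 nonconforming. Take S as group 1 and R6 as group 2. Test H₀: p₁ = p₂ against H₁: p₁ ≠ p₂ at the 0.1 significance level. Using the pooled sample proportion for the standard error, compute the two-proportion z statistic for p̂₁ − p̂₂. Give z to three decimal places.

p̂₁ = 13/653 = 0.01991, p̂₂ = 15/1825 = 0.00822.
Pooled p̂ = (13+15)/(653+1825) = 28/2478 = 0.01130.
SE = √(p̂(1−p̂)(1/n₁+1/n₂)) = √(0.01130·0.98870·0.00207934) = √(2.32299e-05) = 0.00482.
z = (0.01991 − 0.00822)/0.00482 = 0.01169/0.00482 = 2.425.
Two-sided p-value ≈ 2·Φ(−2.425) = 0.0153; since p < α = 0.1, reject H₀.

z = 2.425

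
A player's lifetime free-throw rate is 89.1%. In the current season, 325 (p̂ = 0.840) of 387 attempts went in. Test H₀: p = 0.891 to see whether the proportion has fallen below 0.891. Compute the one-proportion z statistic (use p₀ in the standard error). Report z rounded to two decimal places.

p̂ = 325/387 = 0.83979.
Under H₀, SE = √(0.891·0.109/387) = √(0.000250953) = 0.01584.
z = (0.83979 − 0.891)/0.01584 = -0.05121/0.01584 = -3.23.

z = -3.23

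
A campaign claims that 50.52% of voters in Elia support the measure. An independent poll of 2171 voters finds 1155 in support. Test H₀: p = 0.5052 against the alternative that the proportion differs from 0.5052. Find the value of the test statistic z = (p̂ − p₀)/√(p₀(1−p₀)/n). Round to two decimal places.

z = 2.50

p̂ = 1155/2171 = 0.5320.
Standard error under H₀: √(0.5052×0.4948/2171) = 0.0107.
z = (0.5320 − 0.5052)/0.0107 = 0.0268/0.0107 = 2.50.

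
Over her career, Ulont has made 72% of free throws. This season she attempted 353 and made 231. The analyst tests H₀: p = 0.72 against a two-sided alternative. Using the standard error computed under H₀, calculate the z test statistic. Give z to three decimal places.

p̂ = 231/353 ≈ 0.65439.
Standard error under H₀: √(0.72×0.28/353) = 0.02390.
z = (0.65439 − 0.72)/0.02390 = -0.06561/0.02390 = -2.745.
Two-sided p-value ≈ 2·Φ(−2.745) = 0.0060.

z = -2.745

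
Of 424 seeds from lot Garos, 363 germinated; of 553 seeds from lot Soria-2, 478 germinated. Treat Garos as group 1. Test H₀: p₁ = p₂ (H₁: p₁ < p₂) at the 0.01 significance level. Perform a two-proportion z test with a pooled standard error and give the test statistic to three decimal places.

z = -0.369

p̂₁ = 363/424 = 0.85613, p̂₂ = 478/553 = 0.86438.
Pooled p̂ = (363+478)/(424+553) = 841/977 = 0.86080.
SE = √(0.119825 × 0.00416681) = 0.02234.
z = (0.85613 − 0.86438)/0.02234 = -0.00825/0.02234 = -0.369.
p-value = P(Z < -0.369) ≈ 0.3561. With α = 0.01, fail to reject H₀.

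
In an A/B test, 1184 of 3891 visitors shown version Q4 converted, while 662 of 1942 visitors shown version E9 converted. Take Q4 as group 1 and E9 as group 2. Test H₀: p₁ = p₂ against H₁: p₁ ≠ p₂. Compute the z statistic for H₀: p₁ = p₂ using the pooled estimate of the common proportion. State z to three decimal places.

z = -2.832

p̂₁ = 1184/3891 ≈ 0.304292, p̂₂ = 662/1942 ≈ 0.340886.
Pooled p̂ = (1184+662)/(3891+1942) = 1846/5833 = 0.316475.
SE = √(0.216319 × 0.000771936) = 0.012922.
z = (0.304292 − 0.340886)/0.012922 = -0.036594/0.012922 = -2.832.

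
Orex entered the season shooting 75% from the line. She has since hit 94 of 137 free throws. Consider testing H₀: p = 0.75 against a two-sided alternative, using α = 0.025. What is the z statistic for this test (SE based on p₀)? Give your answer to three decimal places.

z = -1.726

p̂ = 94/137 ≈ 0.686131.
SE = √(p₀(1−p₀)/n) = √(0.1875/137) = 0.036995.
z = (0.686131 − 0.75)/0.036995 = -0.063869/0.036995 = -1.726.
p-value = 2·P(Z > 1.726) ≈ 0.0843, so at α = 0.025 we fail to reject H₀.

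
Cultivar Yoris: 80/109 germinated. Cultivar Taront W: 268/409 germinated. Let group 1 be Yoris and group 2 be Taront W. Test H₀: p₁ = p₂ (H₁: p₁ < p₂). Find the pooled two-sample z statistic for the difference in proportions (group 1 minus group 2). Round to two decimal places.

p̂₁ = 80/109 = 0.7339, p̂₂ = 268/409 = 0.6553.
Pooled p̂ = (80+268)/(109+409) = 348/518 = 0.6718.
SE = √(0.22048 × 0.0116193) = 0.0506.
z = (0.7339 − 0.6553)/0.0506 = 0.0786/0.0506 = 1.55.

z = 1.55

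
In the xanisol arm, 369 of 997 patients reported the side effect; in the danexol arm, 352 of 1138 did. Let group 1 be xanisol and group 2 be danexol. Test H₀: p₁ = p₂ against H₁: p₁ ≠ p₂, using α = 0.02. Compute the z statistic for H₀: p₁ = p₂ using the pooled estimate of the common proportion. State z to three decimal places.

p̂₁ = 369/997 ≈ 0.37011, p̂₂ = 352/1138 ≈ 0.30931.
Pooled p̂ = (369+352)/(997+1138) = 721/2135 = 0.33770.
SE = √(0.22366 × 0.00188174) = 0.02052.
z = (0.37011 − 0.30931)/0.02052 = 0.06080/0.02052 = 2.963.
Two-sided p-value ≈ 2·Φ(−2.963) = 0.0030. With α = 0.02, reject H₀.

z = 2.963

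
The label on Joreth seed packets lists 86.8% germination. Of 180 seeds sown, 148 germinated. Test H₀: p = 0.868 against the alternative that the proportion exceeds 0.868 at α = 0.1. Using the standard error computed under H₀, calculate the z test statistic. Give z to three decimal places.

p̂ = 148/180 = 0.822222.
Standard error under H₀: √(0.868×0.132/180) = 0.025230.
z = (0.822222 − 0.868)/0.025230 = -0.045778/0.025230 = -1.814.
p-value = P(Z > -1.814) ≈ 0.9652. With α = 0.1, fail to reject H₀.

z = -1.814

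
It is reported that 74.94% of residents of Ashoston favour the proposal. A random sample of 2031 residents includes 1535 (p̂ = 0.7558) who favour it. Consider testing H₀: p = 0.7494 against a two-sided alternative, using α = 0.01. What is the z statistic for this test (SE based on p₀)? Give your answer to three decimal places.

z = 0.664

p̂ = 1535/2031 ≈ 0.75579.
Standard error under H₀: √(0.7494×0.2506/2031) = 0.00962.
z = (0.75579 − 0.7494)/0.00962 = 0.00639/0.00962 = 0.664.
Two-sided p-value ≈ 2·Φ(−0.664) = 0.5067. With α = 0.01, fail to reject H₀.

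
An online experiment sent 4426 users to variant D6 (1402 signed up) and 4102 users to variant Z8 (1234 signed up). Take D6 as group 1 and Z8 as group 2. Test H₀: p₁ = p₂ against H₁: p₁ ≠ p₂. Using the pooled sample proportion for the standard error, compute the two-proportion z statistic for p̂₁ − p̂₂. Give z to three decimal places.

p̂₁ = 1402/4426 = 0.316765, p̂₂ = 1234/4102 = 0.300829.
Pooled p̂ = (1402+1234)/(4426+4102) = 2636/8528 = 0.309099.
SE = √(p̂(1−p̂)(1/n₁+1/n₂)) = √(0.309099·0.690901·0.000469721) = √(0.000100312) = 0.010016.
z = (0.316765 − 0.300829)/0.010016 = 0.015936/0.010016 = 1.591.

z = 1.591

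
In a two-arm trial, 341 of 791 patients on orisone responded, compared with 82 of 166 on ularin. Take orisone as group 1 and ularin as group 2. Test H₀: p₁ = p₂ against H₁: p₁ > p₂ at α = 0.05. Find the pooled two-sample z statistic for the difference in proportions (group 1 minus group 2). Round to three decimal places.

z = -1.483

p̂₁ = 341/791 = 0.43110, p̂₂ = 82/166 = 0.49398.
Pooled p̂ = (341+82)/(791+166) = 423/957 = 0.44201.
SE = √(p̂(1−p̂)(1/n₁+1/n₂)) = √(0.44201·0.55799·0.00728832) = √(0.00179757) = 0.04240.
z = (0.43110 − 0.49398)/0.04240 = -0.06288/0.04240 = -1.483.
p-value = P(Z > -1.483) ≈ 0.9310, so at α = 0.05 we fail to reject H₀.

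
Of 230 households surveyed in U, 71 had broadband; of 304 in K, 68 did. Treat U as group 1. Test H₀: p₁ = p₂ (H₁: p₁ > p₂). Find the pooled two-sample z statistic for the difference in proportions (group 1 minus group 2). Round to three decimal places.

z = 2.217

p̂₁ = 71/230 ≈ 0.30870, p̂₂ = 68/304 ≈ 0.22368.
Pooled p̂ = (71+68)/(230+304) = 139/534 = 0.26030.
SE = √(0.192544 × 0.0076373) = 0.03835.
z = (0.30870 − 0.22368)/0.03835 = 0.08502/0.03835 = 2.217.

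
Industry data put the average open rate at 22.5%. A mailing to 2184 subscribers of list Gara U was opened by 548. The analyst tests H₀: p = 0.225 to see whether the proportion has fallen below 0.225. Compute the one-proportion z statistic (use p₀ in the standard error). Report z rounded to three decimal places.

z = 2.900

p̂ = 548/2184 ≈ 0.2509158.
Standard error under H₀: √(0.225×0.775/2184) = 0.0089354.
z = (0.2509158 − 0.225)/0.0089354 = 0.0259158/0.0089354 = 2.900.
p-value = P(Z < 2.900) ≈ 0.9981.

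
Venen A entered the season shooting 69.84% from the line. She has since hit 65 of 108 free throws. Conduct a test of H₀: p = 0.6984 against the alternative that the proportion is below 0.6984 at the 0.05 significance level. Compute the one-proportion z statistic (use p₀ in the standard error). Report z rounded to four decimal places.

p̂ = 65/108 = 0.601852.
Standard error under H₀: √(0.6984×0.3016/108) = 0.044163.
z = (0.601852 − 0.6984)/0.044163 = -0.096548/0.044163 = -2.1862.
p-value = P(Z < -2.186) ≈ 0.0144. With α = 0.05, reject H₀.

z = -2.1862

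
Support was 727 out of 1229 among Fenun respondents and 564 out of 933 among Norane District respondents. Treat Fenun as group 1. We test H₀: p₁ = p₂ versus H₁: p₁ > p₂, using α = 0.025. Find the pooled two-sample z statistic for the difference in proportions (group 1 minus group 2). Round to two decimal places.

z = -0.61

p̂₁ = 727/1229 = 0.5915, p̂₂ = 564/933 = 0.6045.
Pooled p̂ = (727+564)/(1229+933) = 1291/2162 = 0.5971.
SE = √(0.240565 × 0.00188548) = 0.0213.
z = (0.5915 − 0.6045)/0.0213 = -0.0130/0.0213 = -0.61.
p-value = P(Z > -0.609) ≈ 0.7286, so at α = 0.025 we fail to reject H₀.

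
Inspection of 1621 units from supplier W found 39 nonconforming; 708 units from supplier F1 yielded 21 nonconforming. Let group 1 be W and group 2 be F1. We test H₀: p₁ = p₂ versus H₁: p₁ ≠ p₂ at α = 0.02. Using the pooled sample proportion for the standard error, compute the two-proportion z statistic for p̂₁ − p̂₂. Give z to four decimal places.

z = -0.7849

p̂₁ = 39/1621 = 0.024059, p̂₂ = 21/708 = 0.029661.
Pooled p̂ = (39+21)/(1621+708) = 60/2329 = 0.025762.
SE = √(p̂(1−p̂)(1/n₁+1/n₂)) = √(0.025762·0.974238·0.00202933) = √(5.09331e-05) = 0.007137.
z = (0.024059 − 0.029661)/0.007137 = -0.005602/0.007137 = -0.7849.
Two-sided p-value ≈ 2·Φ(−0.785) = 0.4325. With α = 0.02, fail to reject H₀.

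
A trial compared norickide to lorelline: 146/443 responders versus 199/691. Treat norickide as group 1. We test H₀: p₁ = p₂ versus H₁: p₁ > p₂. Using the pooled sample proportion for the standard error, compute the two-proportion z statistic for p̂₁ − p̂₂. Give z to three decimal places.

z = 1.485

p̂₁ = 146/443 ≈ 0.32957, p̂₂ = 199/691 ≈ 0.28799.
Pooled p̂ = (146+199)/(443+691) = 345/1134 = 0.30423.
SE = √(0.211675 × 0.00370451) = 0.02800.
z = (0.32957 − 0.28799)/0.02800 = 0.04158/0.02800 = 1.485.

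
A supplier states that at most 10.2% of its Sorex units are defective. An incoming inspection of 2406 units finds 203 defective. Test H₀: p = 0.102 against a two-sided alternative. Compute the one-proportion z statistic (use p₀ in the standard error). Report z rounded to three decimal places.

z = -2.857

p̂ = 203/2406 = 0.08437.
Standard error under H₀: √(0.102×0.898/2406) = 0.00617.
z = (0.08437 − 0.102)/0.00617 = -0.01763/0.00617 = -2.857.
p-value = 2·P(Z > 2.857) ≈ 0.0043.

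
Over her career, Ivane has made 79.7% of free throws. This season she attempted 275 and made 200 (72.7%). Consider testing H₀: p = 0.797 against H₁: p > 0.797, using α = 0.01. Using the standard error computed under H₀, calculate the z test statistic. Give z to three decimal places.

z = -2.875

p̂ = 200/275 ≈ 0.727273.
Standard error under H₀: √(0.797×0.203/275) = 0.024256.
z = (0.727273 − 0.797)/0.024256 = -0.069727/0.024256 = -2.875.
p-value = P(Z > -2.875) ≈ 0.9980; since p > α = 0.01, fail to reject H₀.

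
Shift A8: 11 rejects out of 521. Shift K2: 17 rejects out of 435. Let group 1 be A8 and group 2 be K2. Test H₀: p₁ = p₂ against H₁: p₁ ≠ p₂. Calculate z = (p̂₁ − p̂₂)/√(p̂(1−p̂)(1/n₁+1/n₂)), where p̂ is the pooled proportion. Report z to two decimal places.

z = -1.64

p̂₁ = 11/521 ≈ 0.0211, p̂₂ = 17/435 ≈ 0.0391.
Pooled p̂ = (11+17)/(521+435) = 28/956 = 0.0293.
SE = √(p̂(1−p̂)(1/n₁+1/n₂)) = √(0.0293·0.9707·0.00421824) = √(0.000119928) = 0.0110.
z = (0.0211 − 0.0391)/0.0110 = -0.0180/0.0110 = -1.64.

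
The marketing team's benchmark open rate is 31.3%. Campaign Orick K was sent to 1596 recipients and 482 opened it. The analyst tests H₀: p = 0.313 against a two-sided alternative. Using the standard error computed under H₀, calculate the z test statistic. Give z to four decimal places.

p̂ = 482/1596 = 0.3020050.
SE = √(p₀(1−p₀)/n) = √(0.21503/1596) = 0.0116074.
z = (0.3020050 − 0.313)/0.0116074 = -0.0109950/0.0116074 = -0.9472.
Two-sided p-value ≈ 2·Φ(−0.947) = 0.3435.

z = -0.9472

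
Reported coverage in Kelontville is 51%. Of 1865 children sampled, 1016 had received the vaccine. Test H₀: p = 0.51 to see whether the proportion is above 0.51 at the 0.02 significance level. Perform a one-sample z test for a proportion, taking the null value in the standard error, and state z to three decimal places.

p̂ = 1016/1865 = 0.544772.
Standard error under H₀: √(0.51×0.49/1865) = 0.011576.
z = (0.544772 − 0.51)/0.011576 = 0.034772/0.011576 = 3.004.
p-value = P(Z > 3.004) ≈ 0.0013; since p < α = 0.02, reject H₀.

z = 3.004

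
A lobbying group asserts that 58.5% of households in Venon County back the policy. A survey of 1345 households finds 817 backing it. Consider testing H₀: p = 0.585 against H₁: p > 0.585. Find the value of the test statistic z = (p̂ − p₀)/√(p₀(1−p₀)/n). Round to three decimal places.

p̂ = 817/1345 = 0.607435.
Standard error under H₀: √(0.585×0.415/1345) = 0.013435.
z = (0.607435 − 0.585)/0.013435 = 0.022435/0.013435 = 1.670.
p-value = P(Z > 1.670) ≈ 0.0475.

z = 1.670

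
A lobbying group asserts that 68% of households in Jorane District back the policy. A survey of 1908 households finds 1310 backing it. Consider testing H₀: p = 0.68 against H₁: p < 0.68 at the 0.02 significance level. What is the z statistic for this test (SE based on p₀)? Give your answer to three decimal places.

z = 0.616

p̂ = 1310/1908 ≈ 0.68658.
Standard error under H₀: √(0.68×0.32/1908) = 0.01068.
z = (0.68658 − 0.68)/0.01068 = 0.00658/0.01068 = 0.616.
p-value = P(Z < 0.616) ≈ 0.7312. With α = 0.02, fail to reject H₀.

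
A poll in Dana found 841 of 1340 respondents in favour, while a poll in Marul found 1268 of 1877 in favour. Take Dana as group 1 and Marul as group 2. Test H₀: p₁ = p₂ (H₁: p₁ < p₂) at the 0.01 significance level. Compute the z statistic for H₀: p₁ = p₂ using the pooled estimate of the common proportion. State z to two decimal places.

p̂₁ = 841/1340 ≈ 0.6276, p̂₂ = 1268/1877 ≈ 0.6755.
Pooled p̂ = (841+1268)/(1340+1877) = 2109/3217 = 0.6556.
SE = √(p̂(1−p̂)(1/n₁+1/n₂)) = √(0.6556·0.3444·0.00127903) = √(0.000288799) = 0.0170.
z = (0.6276 − 0.6755)/0.0170 = -0.0479/0.0170 = -2.82.
p-value = P(Z < -2.821) ≈ 0.0024. With α = 0.01, reject H₀.

z = -2.82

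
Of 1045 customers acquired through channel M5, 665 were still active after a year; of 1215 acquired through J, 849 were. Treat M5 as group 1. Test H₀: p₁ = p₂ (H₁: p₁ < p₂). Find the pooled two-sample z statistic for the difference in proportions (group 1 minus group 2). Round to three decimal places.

z = -3.145

p̂₁ = 665/1045 ≈ 0.636364, p̂₂ = 849/1215 ≈ 0.698765.
Pooled p̂ = (665+849)/(1045+1215) = 1514/2260 = 0.669912.
SE = √(p̂(1−p̂)(1/n₁+1/n₂)) = √(0.669912·0.330088·0.00177998) = √(0.000393608) = 0.019840.
z = (0.636364 − 0.698765)/0.019840 = -0.062401/0.019840 = -3.145.
p-value = P(Z < -3.145) ≈ 0.0008.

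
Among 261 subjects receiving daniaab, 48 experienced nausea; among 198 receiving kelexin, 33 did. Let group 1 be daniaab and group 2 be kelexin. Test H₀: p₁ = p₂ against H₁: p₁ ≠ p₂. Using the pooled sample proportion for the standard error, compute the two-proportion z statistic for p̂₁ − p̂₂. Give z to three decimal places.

z = 0.480

p̂₁ = 48/261 ≈ 0.18391, p̂₂ = 33/198 ≈ 0.16667.
Pooled p̂ = (48+33)/(261+198) = 81/459 = 0.17647.
SE = √(0.145329 × 0.00888192) = 0.03593.
z = (0.18391 − 0.16667)/0.03593 = 0.01724/0.03593 = 0.480.
Two-sided p-value ≈ 2·Φ(−0.480) = 0.6313.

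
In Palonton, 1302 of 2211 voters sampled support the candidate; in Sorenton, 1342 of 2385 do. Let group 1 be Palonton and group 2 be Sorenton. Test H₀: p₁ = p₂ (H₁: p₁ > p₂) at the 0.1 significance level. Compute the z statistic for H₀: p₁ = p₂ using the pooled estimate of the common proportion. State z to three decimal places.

z = 1.795

p̂₁ = 1302/2211 ≈ 0.58887, p̂₂ = 1342/2385 ≈ 0.56268.
Pooled p̂ = (1302+1342)/(2211+2385) = 2644/4596 = 0.57528.
SE = √(0.244332 × 0.000871571) = 0.01459.
z = (0.58887 − 0.56268)/0.01459 = 0.02619/0.01459 = 1.795.
p-value = P(Z > 1.795) ≈ 0.0363. With α = 0.1, reject H₀.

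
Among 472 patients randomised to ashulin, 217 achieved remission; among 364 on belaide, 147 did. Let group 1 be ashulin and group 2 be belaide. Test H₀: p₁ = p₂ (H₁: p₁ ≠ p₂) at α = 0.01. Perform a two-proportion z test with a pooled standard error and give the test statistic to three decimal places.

z = 1.616

p̂₁ = 217/472 = 0.45975, p̂₂ = 147/364 = 0.40385.
Pooled p̂ = (217+147)/(472+364) = 364/836 = 0.43541.
SE = √(p̂(1−p̂)(1/n₁+1/n₂)) = √(0.43541·0.56459·0.0048659) = √(0.00119617) = 0.03459.
z = (0.45975 − 0.40385)/0.03459 = 0.05590/0.03459 = 1.616.
p-value = 2·P(Z > 1.616) ≈ 0.1060; since p > α = 0.01, fail to reject H₀.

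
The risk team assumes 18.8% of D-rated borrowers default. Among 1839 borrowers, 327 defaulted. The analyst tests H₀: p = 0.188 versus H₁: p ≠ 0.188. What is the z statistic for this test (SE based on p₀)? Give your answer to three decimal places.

z = -1.118

p̂ = 327/1839 = 0.177814.
SE = √(p₀(1−p₀)/n) = √(0.15266/1839) = 0.009111.
z = (0.177814 − 0.188)/0.009111 = -0.010186/0.009111 = -1.118.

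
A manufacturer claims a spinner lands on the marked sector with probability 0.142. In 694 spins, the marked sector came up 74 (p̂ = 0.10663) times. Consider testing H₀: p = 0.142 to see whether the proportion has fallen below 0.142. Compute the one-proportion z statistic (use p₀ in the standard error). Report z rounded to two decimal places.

z = -2.67

p̂ = 74/694 = 0.10663.
Standard error under H₀: √(0.142×0.858/694) = 0.01325.
z = (0.10663 − 0.142)/0.01325 = -0.03537/0.01325 = -2.67.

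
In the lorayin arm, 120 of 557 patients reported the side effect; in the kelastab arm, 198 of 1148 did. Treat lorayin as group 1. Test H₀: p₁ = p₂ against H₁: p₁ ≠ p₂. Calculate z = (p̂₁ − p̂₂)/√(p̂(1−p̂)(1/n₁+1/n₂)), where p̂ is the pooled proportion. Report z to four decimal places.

p̂₁ = 120/557 ≈ 0.2154399, p̂₂ = 198/1148 ≈ 0.1724739.
Pooled p̂ = (120+198)/(557+1148) = 318/1705 = 0.1865103.
SE = √(0.151724 × 0.00266641) = 0.0201137.
z = (0.2154399 − 0.1724739)/0.0201137 = 0.0429660/0.0201137 = 2.1362.
p-value = 2·P(Z > 2.136) ≈ 0.0327.

z = 2.1362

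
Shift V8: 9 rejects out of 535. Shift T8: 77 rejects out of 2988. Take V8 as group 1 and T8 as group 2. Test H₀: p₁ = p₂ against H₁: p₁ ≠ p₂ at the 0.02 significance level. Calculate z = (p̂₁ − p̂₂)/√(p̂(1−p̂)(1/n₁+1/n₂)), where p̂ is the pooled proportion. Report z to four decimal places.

z = -1.2350

p̂₁ = 9/535 ≈ 0.0168224, p̂₂ = 77/2988 ≈ 0.0257697.
Pooled p̂ = (9+77)/(535+2988) = 86/3523 = 0.0244110.
SE = √(p̂(1−p̂)(1/n₁+1/n₂)) = √(0.0244110·0.9755890·0.00220383) = √(5.24845e-05) = 0.0072446.
z = (0.0168224 − 0.0257697)/0.0072446 = -0.0089473/0.0072446 = -1.2350.
p-value = 2·P(Z > 1.235) ≈ 0.2168, so at α = 0.02 we fail to reject H₀.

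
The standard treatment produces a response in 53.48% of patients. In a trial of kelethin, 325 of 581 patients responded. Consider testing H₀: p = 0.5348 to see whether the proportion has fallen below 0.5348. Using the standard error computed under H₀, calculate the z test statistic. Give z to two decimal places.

p̂ = 325/581 ≈ 0.5594.
Under H₀, SE = √(0.5348·0.4652/581) = √(0.000428208) = 0.0207.
z = (0.5594 − 0.5348)/0.0207 = 0.0246/0.0207 = 1.19.
p-value = P(Z < 1.188) ≈ 0.8826.

z = 1.19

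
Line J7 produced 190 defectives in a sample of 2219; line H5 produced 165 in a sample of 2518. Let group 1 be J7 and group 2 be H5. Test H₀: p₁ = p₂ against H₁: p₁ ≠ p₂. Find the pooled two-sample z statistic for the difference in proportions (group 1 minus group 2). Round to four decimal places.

z = 2.6213

p̂₁ = 190/2219 = 0.0856242, p̂₂ = 165/2518 = 0.0655282.
Pooled p̂ = (190+165)/(2219+2518) = 355/4737 = 0.0749419.
SE = √(0.0693257 × 0.000847794) = 0.0076664.
z = (0.0856242 − 0.0655282)/0.0076664 = 0.0200960/0.0076664 = 2.6213.
p-value = 2·P(Z > 2.621) ≈ 0.0088.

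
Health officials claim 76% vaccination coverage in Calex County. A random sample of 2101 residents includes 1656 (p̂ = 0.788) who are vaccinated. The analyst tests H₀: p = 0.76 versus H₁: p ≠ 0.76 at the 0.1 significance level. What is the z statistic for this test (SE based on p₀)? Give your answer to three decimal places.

z = 3.026

p̂ = 1656/2101 ≈ 0.78820.
Under H₀, SE = √(0.76·0.24/2101) = √(8.68158e-05) = 0.00932.
z = (0.78820 − 0.76)/0.00932 = 0.02820/0.00932 = 3.026.
Two-sided p-value ≈ 2·Φ(−3.026) = 0.0025; since p < α = 0.1, reject H₀.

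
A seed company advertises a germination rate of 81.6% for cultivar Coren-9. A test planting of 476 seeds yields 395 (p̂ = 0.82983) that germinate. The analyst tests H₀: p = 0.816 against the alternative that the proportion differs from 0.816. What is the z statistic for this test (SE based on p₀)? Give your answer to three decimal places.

z = 0.779

p̂ = 395/476 = 0.82983.
Under H₀, SE = √(0.816·0.184/476) = √(0.000315429) = 0.01776.
z = (0.82983 − 0.816)/0.01776 = 0.01383/0.01776 = 0.779.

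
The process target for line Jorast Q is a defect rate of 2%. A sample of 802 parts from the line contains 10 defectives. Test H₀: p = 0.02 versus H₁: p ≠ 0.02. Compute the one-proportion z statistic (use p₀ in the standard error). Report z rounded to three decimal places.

p̂ = 10/802 ≈ 0.012469.
Standard error under H₀: √(0.02×0.98/802) = 0.004944.
z = (0.012469 − 0.02)/0.004944 = -0.007531/0.004944 = -1.523.
Two-sided p-value ≈ 2·Φ(−1.523) = 0.1277.

z = -1.523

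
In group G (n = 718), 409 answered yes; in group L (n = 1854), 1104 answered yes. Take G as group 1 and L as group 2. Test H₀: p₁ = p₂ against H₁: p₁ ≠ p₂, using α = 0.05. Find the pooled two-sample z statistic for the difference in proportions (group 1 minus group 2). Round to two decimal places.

z = -1.19

p̂₁ = 409/718 ≈ 0.56964, p̂₂ = 1104/1854 ≈ 0.59547.
Pooled p̂ = (409+1104)/(718+1854) = 1513/2572 = 0.58826.
SE = √(p̂(1−p̂)(1/n₁+1/n₂)) = √(0.58826·0.41174·0.00193213) = √(0.000467983) = 0.02163.
z = (0.56964 − 0.59547)/0.02163 = -0.02583/0.02163 = -1.19.
Two-sided p-value ≈ 2·Φ(−1.194) = 0.2324; since p > α = 0.05, fail to reject H₀.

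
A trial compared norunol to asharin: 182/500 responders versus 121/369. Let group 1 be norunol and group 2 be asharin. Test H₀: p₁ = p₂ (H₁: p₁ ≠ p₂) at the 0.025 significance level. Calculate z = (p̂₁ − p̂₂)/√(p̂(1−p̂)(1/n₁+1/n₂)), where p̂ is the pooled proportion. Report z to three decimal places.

z = 1.103

p̂₁ = 182/500 = 0.36400, p̂₂ = 121/369 = 0.32791.
Pooled p̂ = (182+121)/(500+369) = 303/869 = 0.34868.
SE = √(0.227101 × 0.00471003) = 0.03271.
z = (0.36400 − 0.32791)/0.03271 = 0.03609/0.03271 = 1.103.
p-value = 2·P(Z > 1.103) ≈ 0.2699. With α = 0.025, fail to reject H₀.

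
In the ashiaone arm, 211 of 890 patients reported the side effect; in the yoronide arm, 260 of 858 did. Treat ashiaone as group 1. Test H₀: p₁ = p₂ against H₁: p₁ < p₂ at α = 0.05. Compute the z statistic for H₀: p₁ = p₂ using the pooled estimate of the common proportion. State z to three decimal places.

z = -3.107

p̂₁ = 211/890 ≈ 0.237079, p̂₂ = 260/858 ≈ 0.303030.
Pooled p̂ = (211+260)/(890+858) = 471/1748 = 0.269451.
SE = √(0.196847 × 0.0022891) = 0.021227.
z = (0.237079 − 0.303030)/0.021227 = -0.065951/0.021227 = -3.107.
p-value = P(Z < -3.107) ≈ 0.0009. With α = 0.05, reject H₀.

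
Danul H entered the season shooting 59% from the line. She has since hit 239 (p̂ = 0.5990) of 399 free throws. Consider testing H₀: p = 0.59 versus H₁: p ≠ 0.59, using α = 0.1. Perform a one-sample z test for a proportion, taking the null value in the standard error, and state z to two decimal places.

p̂ = 239/399 = 0.5990.
SE = √(p₀(1−p₀)/n) = √(0.2419/399) = 0.0246.
z = (0.5990 − 0.59)/0.0246 = 0.0090/0.0246 = 0.37.
Two-sided p-value ≈ 2·Φ(−0.365) = 0.7148, so at α = 0.1 we fail to reject H₀.

z = 0.37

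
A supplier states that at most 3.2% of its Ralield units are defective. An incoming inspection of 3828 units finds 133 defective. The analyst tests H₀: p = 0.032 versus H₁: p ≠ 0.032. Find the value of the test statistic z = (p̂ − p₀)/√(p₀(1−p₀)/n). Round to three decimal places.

p̂ = 133/3828 ≈ 0.03474.
Under H₀, SE = √(0.032·0.968/3828) = √(8.09195e-06) = 0.00284.
z = (0.03474 − 0.032)/0.00284 = 0.00274/0.00284 = 0.965.
Two-sided p-value ≈ 2·Φ(−0.965) = 0.3347.

z = 0.965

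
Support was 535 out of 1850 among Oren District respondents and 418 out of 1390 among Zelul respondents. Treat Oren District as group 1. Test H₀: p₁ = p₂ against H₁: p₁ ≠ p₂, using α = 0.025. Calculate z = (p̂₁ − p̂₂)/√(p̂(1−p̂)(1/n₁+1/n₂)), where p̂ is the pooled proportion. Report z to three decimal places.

p̂₁ = 535/1850 = 0.28919, p̂₂ = 418/1390 = 0.30072.
Pooled p̂ = (535+418)/(1850+1390) = 953/3240 = 0.29414.
SE = √(p̂(1−p̂)(1/n₁+1/n₂)) = √(0.29414·0.70586·0.00125997) = √(0.000261594) = 0.01617.
z = (0.28919 − 0.30072)/0.01617 = -0.01153/0.01617 = -0.713.
Two-sided p-value ≈ 2·Φ(−0.713) = 0.4759, so at α = 0.025 we fail to reject H₀.

z = -0.713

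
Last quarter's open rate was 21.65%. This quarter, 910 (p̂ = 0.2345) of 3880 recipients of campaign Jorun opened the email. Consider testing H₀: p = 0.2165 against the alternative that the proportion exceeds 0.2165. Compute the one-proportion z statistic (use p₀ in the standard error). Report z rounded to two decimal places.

p̂ = 910/3880 ≈ 0.2345.
Standard error under H₀: √(0.2165×0.7835/3880) = 0.0066.
z = (0.2345 − 0.2165)/0.0066 = 0.0180/0.0066 = 2.73.

z = 2.73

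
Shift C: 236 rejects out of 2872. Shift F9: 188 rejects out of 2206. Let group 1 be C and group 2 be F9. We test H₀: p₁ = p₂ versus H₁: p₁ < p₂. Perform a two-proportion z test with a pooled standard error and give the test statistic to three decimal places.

z = -0.389

p̂₁ = 236/2872 = 0.082173, p̂₂ = 188/2206 = 0.085222.
Pooled p̂ = (236+188)/(2872+2206) = 424/5078 = 0.083497.
SE = √(p̂(1−p̂)(1/n₁+1/n₂)) = √(0.083497·0.916503·0.000801499) = √(6.13352e-05) = 0.007832.
z = (0.082173 − 0.085222)/0.007832 = -0.003049/0.007832 = -0.389.
p-value = P(Z < -0.389) ≈ 0.3485.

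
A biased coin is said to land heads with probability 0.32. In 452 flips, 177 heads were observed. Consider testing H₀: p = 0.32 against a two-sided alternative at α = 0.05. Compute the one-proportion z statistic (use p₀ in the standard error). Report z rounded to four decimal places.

p̂ = 177/452 = 0.3915929.
SE = √(p₀(1−p₀)/n) = √(0.2176/452) = 0.0219412.
z = (0.3915929 − 0.32)/0.0219412 = 0.0715929/0.0219412 = 3.2629.
p-value = 2·P(Z > 3.263) ≈ 0.0011, so at α = 0.05 we reject H₀.

z = 3.2629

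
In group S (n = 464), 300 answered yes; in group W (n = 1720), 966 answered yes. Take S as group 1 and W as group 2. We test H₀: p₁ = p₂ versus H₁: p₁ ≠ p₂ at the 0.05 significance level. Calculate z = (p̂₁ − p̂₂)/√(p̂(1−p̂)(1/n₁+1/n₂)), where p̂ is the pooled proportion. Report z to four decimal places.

p̂₁ = 300/464 ≈ 0.646552, p̂₂ = 966/1720 ≈ 0.561628.
Pooled p̂ = (300+966)/(464+1720) = 1266/2184 = 0.579670.
SE = √(0.243653 × 0.00273657) = 0.025822.
z = (0.646552 − 0.561628)/0.025822 = 0.084924/0.025822 = 3.2888.
p-value = 2·P(Z > 3.289) ≈ 0.0010; since p < α = 0.05, reject H₀.

z = 3.2888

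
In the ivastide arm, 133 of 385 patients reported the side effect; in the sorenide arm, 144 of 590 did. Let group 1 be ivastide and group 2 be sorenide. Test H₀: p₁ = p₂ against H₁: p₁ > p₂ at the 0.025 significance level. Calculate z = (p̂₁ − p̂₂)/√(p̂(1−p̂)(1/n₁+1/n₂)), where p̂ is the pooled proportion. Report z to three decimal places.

z = 3.431

p̂₁ = 133/385 = 0.34545, p̂₂ = 144/590 = 0.24407.
Pooled p̂ = (133+144)/(385+590) = 277/975 = 0.28410.
SE = √(0.203388 × 0.00429232) = 0.02955.
z = (0.34545 − 0.24407)/0.02955 = 0.10138/0.02955 = 3.431.
p-value = P(Z > 3.431) ≈ 0.0003; since p < α = 0.025, reject H₀.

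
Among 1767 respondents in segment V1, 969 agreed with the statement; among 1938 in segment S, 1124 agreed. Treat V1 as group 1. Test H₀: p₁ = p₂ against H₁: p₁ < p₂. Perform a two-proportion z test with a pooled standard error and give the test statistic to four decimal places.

z = -1.9373

p̂₁ = 969/1767 = 0.548387, p̂₂ = 1124/1938 = 0.579979.
Pooled p̂ = (969+1124)/(1767+1938) = 2093/3705 = 0.564912.
SE = √(p̂(1−p̂)(1/n₁+1/n₂)) = √(0.564912·0.435088·0.00108193) = √(0.000265923) = 0.016307.
z = (0.548387 − 0.579979)/0.016307 = -0.031592/0.016307 = -1.9373.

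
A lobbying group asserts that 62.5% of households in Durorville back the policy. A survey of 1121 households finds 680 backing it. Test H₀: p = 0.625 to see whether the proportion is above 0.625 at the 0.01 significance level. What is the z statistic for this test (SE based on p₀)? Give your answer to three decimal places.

z = -1.272

p̂ = 680/1121 ≈ 0.60660.
SE = √(p₀(1−p₀)/n) = √(0.23438/1121) = 0.01446.
z = (0.60660 − 0.625)/0.01446 = -0.01840/0.01446 = -1.272.
p-value = P(Z > -1.272) ≈ 0.8984; since p > α = 0.01, fail to reject H₀.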